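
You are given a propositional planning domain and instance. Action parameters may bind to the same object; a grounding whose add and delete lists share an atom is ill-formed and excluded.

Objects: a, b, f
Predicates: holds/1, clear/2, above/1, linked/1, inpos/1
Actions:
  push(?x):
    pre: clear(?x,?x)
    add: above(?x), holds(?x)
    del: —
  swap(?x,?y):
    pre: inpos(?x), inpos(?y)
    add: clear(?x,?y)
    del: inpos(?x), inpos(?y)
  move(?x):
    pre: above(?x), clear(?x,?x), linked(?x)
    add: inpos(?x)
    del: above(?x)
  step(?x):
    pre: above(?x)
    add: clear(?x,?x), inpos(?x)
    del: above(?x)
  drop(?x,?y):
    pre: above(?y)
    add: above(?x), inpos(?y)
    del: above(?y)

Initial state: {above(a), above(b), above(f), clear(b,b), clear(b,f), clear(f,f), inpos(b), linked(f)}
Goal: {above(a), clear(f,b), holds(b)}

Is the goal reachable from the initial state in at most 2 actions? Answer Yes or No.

1. push(b)  →  {above(a), above(b), above(f), clear(b,b), clear(b,f), clear(f,f), holds(b), inpos(b), linked(f)}
2. move(f)  →  {above(a), above(b), clear(b,b), clear(b,f), clear(f,f), holds(b), inpos(b), inpos(f), linked(f)}
3. swap(f,b)  →  {above(a), above(b), clear(b,b), clear(b,f), clear(f,b), clear(f,f), holds(b), linked(f)}
optimal plan length = 3; 3 > 2

No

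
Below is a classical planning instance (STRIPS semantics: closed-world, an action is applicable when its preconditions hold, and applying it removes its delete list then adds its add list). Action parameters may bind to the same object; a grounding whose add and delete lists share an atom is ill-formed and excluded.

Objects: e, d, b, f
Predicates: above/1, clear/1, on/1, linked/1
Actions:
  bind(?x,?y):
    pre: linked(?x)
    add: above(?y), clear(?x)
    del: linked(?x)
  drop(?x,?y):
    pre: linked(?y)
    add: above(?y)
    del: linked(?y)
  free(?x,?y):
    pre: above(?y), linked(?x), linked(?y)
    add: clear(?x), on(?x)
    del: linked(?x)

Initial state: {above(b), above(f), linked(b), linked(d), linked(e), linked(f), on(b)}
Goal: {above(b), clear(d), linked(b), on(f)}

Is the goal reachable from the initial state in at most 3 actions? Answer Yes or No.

Yes

1. bind(d,e)  →  {above(b), above(e), above(f), clear(d), linked(b), linked(e), linked(f), on(b)}
2. free(f,e)  →  {above(b), above(e), above(f), clear(d), clear(f), linked(b), linked(e), on(b), on(f)}
optimal plan length = 2; 2 ≤ 3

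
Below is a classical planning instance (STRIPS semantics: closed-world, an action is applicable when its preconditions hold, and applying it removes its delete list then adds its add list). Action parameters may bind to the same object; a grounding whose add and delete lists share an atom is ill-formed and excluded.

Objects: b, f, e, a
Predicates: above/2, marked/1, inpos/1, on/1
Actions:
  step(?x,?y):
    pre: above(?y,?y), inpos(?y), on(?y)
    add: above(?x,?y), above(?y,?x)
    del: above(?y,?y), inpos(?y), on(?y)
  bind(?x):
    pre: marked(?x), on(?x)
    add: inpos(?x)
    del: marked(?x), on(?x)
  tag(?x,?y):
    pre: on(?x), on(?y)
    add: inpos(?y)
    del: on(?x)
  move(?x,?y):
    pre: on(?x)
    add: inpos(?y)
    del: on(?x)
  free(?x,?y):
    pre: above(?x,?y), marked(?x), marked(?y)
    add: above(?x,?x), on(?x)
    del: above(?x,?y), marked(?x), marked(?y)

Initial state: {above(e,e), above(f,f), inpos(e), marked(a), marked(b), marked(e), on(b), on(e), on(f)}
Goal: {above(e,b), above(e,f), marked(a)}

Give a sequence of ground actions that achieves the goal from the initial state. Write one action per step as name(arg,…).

step(b,e); tag(b,f); step(e,f)

1. step(b,e)  →  {above(b,e), above(e,b), above(f,f), marked(a), marked(b), marked(e), on(b), on(f)}
2. tag(b,f)  →  {above(b,e), above(e,b), above(f,f), inpos(f), marked(a), marked(b), marked(e), on(f)}
3. step(e,f)  →  {above(b,e), above(e,b), above(e,f), above(f,e), marked(a), marked(b), marked(e)}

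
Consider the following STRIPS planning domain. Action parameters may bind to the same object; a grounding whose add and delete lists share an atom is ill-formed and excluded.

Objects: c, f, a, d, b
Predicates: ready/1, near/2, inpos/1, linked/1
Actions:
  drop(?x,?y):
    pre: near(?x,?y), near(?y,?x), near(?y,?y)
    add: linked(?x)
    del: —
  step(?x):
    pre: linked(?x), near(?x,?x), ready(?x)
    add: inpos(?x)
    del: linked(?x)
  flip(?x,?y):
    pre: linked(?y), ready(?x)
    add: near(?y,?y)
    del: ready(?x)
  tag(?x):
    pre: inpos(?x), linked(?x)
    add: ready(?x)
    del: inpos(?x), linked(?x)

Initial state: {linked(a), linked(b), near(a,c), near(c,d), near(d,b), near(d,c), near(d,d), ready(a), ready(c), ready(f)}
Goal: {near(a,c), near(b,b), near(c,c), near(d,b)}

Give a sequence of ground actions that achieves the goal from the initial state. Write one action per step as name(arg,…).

1. drop(c,d)  →  {linked(a), linked(b), linked(c), near(a,c), near(c,d), near(d,b), near(d,c), near(d,d), ready(a), ready(c), ready(f)}
2. flip(c,c)  →  {linked(a), linked(b), linked(c), near(a,c), near(c,c), near(c,d), near(d,b), near(d,c), near(d,d), ready(a), ready(f)}
3. flip(f,b)  →  {linked(a), linked(b), linked(c), near(a,c), near(b,b), near(c,c), near(c,d), near(d,b), near(d,c), near(d,d), ready(a)}

drop(c,d); flip(c,c); flip(f,b)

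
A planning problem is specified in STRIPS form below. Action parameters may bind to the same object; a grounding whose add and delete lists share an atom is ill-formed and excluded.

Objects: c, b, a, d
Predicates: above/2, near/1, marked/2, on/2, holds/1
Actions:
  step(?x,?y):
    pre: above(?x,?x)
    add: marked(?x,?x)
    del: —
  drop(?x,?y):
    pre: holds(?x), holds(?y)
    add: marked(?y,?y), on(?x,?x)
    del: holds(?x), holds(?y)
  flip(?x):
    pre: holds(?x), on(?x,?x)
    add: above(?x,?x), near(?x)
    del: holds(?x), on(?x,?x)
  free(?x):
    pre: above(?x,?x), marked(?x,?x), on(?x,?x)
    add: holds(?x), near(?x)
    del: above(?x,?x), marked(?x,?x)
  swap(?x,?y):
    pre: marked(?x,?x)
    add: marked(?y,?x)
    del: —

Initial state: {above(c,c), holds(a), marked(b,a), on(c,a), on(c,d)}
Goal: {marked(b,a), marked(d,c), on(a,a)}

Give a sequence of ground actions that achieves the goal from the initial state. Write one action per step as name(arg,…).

1. step(c,c)  →  {above(c,c), holds(a), marked(b,a), marked(c,c), on(c,a), on(c,d)}
2. drop(a,a)  →  {above(c,c), marked(a,a), marked(b,a), marked(c,c), on(a,a), on(c,a), on(c,d)}
3. swap(c,d)  →  {above(c,c), marked(a,a), marked(b,a), marked(c,c), marked(d,c), on(a,a), on(c,a), on(c,d)}

step(c,c); drop(a,a); swap(c,d)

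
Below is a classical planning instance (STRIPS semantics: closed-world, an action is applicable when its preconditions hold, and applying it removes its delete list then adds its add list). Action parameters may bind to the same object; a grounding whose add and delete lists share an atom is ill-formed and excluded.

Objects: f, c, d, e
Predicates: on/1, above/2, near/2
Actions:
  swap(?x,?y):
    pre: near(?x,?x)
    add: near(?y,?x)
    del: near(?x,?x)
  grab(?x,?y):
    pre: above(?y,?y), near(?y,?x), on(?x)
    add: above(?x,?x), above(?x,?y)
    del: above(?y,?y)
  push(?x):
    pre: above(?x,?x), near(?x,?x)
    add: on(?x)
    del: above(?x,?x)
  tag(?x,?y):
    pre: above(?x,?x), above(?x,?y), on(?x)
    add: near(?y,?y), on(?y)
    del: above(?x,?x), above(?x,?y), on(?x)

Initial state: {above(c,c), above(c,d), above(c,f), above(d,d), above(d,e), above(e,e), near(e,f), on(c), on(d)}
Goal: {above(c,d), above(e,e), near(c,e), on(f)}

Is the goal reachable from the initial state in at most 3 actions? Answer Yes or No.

1. tag(c,f)  →  {above(c,d), above(d,d), above(d,e), above(e,e), near(e,f), near(f,f), on(d), on(f)}
2. tag(d,e)  →  {above(c,d), above(e,e), near(e,e), near(e,f), near(f,f), on(e), on(f)}
3. swap(e,c)  →  {above(c,d), above(e,e), near(c,e), near(e,f), near(f,f), on(e), on(f)}
optimal plan length = 3; 3 ≤ 3

Yes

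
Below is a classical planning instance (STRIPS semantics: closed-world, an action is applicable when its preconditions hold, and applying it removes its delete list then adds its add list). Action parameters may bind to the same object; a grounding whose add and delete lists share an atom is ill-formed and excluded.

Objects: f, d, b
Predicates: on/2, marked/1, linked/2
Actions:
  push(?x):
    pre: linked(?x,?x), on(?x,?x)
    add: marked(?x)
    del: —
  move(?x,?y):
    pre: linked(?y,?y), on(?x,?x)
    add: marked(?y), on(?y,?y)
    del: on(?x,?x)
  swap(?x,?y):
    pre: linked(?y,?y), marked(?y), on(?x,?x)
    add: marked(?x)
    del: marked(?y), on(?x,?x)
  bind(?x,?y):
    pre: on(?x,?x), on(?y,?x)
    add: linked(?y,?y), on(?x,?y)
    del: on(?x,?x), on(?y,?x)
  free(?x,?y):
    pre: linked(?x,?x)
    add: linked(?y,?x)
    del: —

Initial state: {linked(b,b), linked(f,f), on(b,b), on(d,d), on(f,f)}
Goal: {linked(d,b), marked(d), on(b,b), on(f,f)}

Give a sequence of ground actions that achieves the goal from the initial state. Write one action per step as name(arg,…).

1. push(f)  →  {linked(b,b), linked(f,f), marked(f), on(b,b), on(d,d), on(f,f)}
2. swap(d,f)  →  {linked(b,b), linked(f,f), marked(d), on(b,b), on(f,f)}
3. free(b,d)  →  {linked(b,b), linked(d,b), linked(f,f), marked(d), on(b,b), on(f,f)}

push(f); swap(d,f); free(b,d)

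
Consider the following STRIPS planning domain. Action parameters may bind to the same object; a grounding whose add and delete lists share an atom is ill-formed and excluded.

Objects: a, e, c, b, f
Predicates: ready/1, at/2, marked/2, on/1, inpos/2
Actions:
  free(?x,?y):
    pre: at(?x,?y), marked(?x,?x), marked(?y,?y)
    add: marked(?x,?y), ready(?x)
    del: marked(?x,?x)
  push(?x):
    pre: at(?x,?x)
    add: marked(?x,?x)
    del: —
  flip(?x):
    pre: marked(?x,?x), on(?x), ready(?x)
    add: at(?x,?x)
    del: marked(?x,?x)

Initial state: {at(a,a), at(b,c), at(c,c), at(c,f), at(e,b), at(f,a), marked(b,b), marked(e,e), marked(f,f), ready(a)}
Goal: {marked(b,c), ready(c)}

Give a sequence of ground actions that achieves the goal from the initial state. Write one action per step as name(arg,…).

push(c); free(b,c); free(c,f)

1. push(c)  →  {at(a,a), at(b,c), at(c,c), at(c,f), at(e,b), at(f,a), marked(b,b), marked(c,c), marked(e,e), marked(f,f), ready(a)}
2. free(b,c)  →  {at(a,a), at(b,c), at(c,c), at(c,f), at(e,b), at(f,a), marked(b,c), marked(c,c), marked(e,e), marked(f,f), ready(a), ready(b)}
3. free(c,f)  →  {at(a,a), at(b,c), at(c,c), at(c,f), at(e,b), at(f,a), marked(b,c), marked(c,f), marked(e,e), marked(f,f), ready(a), ready(b), ready(c)}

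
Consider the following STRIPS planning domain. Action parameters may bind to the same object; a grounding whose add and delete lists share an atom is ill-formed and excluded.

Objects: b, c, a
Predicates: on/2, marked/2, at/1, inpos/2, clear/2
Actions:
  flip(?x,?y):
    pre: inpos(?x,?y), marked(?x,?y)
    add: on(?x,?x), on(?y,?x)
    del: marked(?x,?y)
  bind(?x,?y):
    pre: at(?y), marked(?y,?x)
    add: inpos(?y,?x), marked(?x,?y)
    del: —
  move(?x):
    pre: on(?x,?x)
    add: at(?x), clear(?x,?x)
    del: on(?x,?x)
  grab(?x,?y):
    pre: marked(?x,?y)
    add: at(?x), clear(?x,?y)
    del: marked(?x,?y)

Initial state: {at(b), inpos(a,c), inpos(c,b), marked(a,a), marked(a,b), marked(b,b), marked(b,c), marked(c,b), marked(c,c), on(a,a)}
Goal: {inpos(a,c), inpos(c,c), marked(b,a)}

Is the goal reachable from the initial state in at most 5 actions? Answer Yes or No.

Yes

1. move(a)  →  {at(a), at(b), clear(a,a), inpos(a,c), inpos(c,b), marked(a,a), marked(a,b), marked(b,b), marked(b,c), marked(c,b), marked(c,c)}
2. bind(b,a)  →  {at(a), at(b), clear(a,a), inpos(a,b), inpos(a,c), inpos(c,b), marked(a,a), marked(a,b), marked(b,a), marked(b,b), marked(b,c), marked(c,b), marked(c,c)}
3. grab(c,b)  →  {at(a), at(b), at(c), clear(a,a), clear(c,b), inpos(a,b), inpos(a,c), inpos(c,b), marked(a,a), marked(a,b), marked(b,a), marked(b,b), marked(b,c), marked(c,c)}
4. bind(c,c)  →  {at(a), at(b), at(c), clear(a,a), clear(c,b), inpos(a,b), inpos(a,c), inpos(c,b), inpos(c,c), marked(a,a), marked(a,b), marked(b,a), marked(b,b), marked(b,c), marked(c,c)}
optimal plan length = 4; 4 ≤ 5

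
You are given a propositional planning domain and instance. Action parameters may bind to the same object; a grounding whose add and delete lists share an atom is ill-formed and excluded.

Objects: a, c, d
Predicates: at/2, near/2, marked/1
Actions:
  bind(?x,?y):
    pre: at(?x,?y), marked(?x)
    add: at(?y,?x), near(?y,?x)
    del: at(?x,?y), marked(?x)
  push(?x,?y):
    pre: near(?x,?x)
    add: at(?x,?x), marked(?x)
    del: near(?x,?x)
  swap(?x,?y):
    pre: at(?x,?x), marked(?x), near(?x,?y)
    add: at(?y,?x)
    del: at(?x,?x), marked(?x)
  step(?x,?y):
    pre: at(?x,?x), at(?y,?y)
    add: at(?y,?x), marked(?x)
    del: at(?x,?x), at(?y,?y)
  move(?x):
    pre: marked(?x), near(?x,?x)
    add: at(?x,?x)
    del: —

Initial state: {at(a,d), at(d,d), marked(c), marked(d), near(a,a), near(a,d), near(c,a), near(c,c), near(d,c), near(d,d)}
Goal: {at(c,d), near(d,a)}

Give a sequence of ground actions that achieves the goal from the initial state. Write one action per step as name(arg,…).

push(a,a); bind(a,d); swap(d,c)

1. push(a,a)  →  {at(a,a), at(a,d), at(d,d), marked(a), marked(c), marked(d), near(a,d), near(c,a), near(c,c), near(d,c), near(d,d)}
2. bind(a,d)  →  {at(a,a), at(d,a), at(d,d), marked(c), marked(d), near(a,d), near(c,a), near(c,c), near(d,a), near(d,c), near(d,d)}
3. swap(d,c)  →  {at(a,a), at(c,d), at(d,a), marked(c), near(a,d), near(c,a), near(c,c), near(d,a), near(d,c), near(d,d)}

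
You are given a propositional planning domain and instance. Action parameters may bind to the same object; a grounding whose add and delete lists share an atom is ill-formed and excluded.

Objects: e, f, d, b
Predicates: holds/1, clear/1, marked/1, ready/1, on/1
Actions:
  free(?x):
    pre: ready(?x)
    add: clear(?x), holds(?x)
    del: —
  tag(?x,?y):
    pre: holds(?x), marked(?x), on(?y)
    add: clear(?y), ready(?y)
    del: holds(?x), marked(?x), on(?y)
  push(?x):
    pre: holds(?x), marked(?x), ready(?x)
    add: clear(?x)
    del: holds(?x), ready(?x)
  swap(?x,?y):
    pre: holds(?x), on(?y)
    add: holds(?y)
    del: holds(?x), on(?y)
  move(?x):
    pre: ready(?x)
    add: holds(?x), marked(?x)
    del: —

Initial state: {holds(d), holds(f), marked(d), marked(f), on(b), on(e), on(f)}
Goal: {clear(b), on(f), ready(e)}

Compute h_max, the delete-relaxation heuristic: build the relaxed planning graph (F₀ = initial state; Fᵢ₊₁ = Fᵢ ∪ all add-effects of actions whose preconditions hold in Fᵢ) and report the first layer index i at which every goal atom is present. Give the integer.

F0 = init (7 atoms)
F1 = F0 ∪ {clear(b), clear(e), clear(f), holds(b), holds(e), ready(b), ready(e), ready(f)}  (15 atoms)
goal ⊆ F1  ⇒  h_max = 1

1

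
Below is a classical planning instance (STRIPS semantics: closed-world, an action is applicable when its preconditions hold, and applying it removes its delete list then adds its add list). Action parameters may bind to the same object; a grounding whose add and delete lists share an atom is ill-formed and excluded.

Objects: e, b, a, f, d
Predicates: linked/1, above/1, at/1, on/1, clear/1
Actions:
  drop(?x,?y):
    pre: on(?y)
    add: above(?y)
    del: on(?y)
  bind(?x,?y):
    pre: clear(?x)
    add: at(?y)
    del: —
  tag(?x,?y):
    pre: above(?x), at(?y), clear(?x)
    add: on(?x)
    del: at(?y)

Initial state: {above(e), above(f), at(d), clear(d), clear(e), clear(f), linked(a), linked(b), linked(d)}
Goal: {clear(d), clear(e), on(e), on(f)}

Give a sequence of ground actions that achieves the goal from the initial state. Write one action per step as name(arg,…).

1. bind(e,e)  →  {above(e), above(f), at(d), at(e), clear(d), clear(e), clear(f), linked(a), linked(b), linked(d)}
2. tag(e,e)  →  {above(e), above(f), at(d), clear(d), clear(e), clear(f), linked(a), linked(b), linked(d), on(e)}
3. tag(f,d)  →  {above(e), above(f), clear(d), clear(e), clear(f), linked(a), linked(b), linked(d), on(e), on(f)}

bind(e,e); tag(e,e); tag(f,d)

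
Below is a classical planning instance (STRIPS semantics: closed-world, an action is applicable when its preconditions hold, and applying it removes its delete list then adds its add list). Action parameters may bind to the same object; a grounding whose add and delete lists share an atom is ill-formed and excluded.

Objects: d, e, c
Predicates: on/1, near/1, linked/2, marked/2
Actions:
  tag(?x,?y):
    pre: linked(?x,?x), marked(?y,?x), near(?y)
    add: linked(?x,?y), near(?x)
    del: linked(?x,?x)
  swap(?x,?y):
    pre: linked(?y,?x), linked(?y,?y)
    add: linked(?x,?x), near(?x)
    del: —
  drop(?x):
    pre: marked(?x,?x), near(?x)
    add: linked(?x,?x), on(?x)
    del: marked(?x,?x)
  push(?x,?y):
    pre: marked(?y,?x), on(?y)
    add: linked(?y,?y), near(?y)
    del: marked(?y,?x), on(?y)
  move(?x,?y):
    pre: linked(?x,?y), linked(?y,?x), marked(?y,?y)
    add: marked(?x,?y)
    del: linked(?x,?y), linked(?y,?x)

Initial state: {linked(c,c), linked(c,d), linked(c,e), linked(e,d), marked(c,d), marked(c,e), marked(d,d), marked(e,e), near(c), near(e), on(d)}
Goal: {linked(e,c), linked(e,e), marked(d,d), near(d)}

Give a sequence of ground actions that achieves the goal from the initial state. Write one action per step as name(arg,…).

1. swap(d,c)  →  {linked(c,c), linked(c,d), linked(c,e), linked(d,d), linked(e,d), marked(c,d), marked(c,e), marked(d,d), marked(e,e), near(c), near(d), near(e), on(d)}
2. swap(e,c)  →  {linked(c,c), linked(c,d), linked(c,e), linked(d,d), linked(e,d), linked(e,e), marked(c,d), marked(c,e), marked(d,d), marked(e,e), near(c), near(d), near(e), on(d)}
3. tag(e,c)  →  {linked(c,c), linked(c,d), linked(c,e), linked(d,d), linked(e,c), linked(e,d), marked(c,d), marked(c,e), marked(d,d), marked(e,e), near(c), near(d), near(e), on(d)}
4. swap(e,c)  →  {linked(c,c), linked(c,d), linked(c,e), linked(d,d), linked(e,c), linked(e,d), linked(e,e), marked(c,d), marked(c,e), marked(d,d), marked(e,e), near(c), near(d), near(e), on(d)}

swap(d,c); swap(e,c); tag(e,c); swap(e,c)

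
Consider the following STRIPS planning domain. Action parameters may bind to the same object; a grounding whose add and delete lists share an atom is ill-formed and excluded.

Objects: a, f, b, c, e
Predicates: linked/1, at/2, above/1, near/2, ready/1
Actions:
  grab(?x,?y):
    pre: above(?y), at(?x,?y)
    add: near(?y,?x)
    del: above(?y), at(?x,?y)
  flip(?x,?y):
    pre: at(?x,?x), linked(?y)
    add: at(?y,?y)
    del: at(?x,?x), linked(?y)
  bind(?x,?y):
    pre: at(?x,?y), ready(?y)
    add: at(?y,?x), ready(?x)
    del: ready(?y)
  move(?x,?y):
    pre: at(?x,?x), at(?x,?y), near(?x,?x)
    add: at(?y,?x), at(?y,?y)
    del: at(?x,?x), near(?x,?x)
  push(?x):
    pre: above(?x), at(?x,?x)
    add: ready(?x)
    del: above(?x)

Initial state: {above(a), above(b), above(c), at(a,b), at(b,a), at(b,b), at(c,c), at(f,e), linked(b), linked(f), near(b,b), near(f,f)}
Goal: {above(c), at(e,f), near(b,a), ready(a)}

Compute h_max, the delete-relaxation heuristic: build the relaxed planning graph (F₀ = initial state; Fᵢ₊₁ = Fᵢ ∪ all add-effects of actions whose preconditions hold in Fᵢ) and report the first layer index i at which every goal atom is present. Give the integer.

F0 = init (12 atoms)
F1 = F0 ∪ {at(a,a), at(f,f), near(a,b), near(b,a), near(c,c), ready(b), ready(c)}  (19 atoms)
F2 = F1 ∪ {at(e,e), at(e,f), near(a,a), ready(a)}  (23 atoms)
goal ⊆ F2  ⇒  h_max = 2

2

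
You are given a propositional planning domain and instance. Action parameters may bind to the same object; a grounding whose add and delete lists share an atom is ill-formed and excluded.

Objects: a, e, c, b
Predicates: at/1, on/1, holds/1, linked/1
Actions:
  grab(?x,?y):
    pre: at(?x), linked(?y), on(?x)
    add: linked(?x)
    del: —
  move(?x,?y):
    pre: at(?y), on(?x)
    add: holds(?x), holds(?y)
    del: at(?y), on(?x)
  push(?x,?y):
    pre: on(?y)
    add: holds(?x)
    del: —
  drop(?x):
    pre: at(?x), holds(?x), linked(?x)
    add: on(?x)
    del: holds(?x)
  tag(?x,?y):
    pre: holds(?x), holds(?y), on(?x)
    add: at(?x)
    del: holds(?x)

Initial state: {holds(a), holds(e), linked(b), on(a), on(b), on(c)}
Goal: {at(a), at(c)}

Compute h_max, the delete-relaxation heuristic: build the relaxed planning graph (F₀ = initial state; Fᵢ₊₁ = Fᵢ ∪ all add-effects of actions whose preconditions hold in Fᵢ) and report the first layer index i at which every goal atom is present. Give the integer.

2

F0 = init (6 atoms)
F1 = F0 ∪ {at(a), holds(b), holds(c)}  (9 atoms)
F2 = F1 ∪ {at(b), at(c), linked(a)}  (12 atoms)
goal ⊆ F2  ⇒  h_max = 2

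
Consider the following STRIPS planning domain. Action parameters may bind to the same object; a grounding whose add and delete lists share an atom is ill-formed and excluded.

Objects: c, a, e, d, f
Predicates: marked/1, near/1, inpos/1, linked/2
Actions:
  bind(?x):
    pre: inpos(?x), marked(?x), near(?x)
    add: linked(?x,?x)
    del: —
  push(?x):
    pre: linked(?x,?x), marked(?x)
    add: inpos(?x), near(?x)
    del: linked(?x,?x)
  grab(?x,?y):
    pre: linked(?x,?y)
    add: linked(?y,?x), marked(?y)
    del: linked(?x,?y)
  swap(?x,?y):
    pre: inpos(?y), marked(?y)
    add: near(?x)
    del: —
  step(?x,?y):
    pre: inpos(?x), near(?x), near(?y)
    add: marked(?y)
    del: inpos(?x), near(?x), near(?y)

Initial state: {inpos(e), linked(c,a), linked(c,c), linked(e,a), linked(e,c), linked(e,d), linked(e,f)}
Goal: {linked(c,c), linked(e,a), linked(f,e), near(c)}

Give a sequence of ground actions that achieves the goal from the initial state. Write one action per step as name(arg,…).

grab(e,c); push(c); bind(c); grab(e,f)

1. grab(e,c)  →  {inpos(e), linked(c,a), linked(c,c), linked(c,e), linked(e,a), linked(e,d), linked(e,f), marked(c)}
2. push(c)  →  {inpos(c), inpos(e), linked(c,a), linked(c,e), linked(e,a), linked(e,d), linked(e,f), marked(c), near(c)}
3. bind(c)  →  {inpos(c), inpos(e), linked(c,a), linked(c,c), linked(c,e), linked(e,a), linked(e,d), linked(e,f), marked(c), near(c)}
4. grab(e,f)  →  {inpos(c), inpos(e), linked(c,a), linked(c,c), linked(c,e), linked(e,a), linked(e,d), linked(f,e), marked(c), marked(f), near(c)}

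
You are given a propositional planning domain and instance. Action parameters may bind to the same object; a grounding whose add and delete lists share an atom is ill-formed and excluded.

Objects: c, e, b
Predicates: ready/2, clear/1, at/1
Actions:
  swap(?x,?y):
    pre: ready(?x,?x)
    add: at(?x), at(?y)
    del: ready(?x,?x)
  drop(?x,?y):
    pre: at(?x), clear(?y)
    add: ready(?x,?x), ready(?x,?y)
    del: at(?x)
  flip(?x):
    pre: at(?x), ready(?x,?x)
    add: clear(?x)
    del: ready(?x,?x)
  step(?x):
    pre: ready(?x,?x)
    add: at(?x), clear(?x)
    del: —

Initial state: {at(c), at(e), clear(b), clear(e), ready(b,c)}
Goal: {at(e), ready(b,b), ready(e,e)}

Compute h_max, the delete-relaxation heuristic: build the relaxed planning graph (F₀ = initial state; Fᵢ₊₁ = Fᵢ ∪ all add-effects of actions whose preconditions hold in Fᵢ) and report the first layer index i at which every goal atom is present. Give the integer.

F0 = init (5 atoms)
F1 = F0 ∪ {ready(c,b), ready(c,c), ready(c,e), ready(e,b), ready(e,e)}  (10 atoms)
F2 = F1 ∪ {at(b), clear(c)}  (12 atoms)
F3 = F2 ∪ {ready(b,b), ready(b,e), ready(e,c)}  (15 atoms)
goal ⊆ F3  ⇒  h_max = 3

3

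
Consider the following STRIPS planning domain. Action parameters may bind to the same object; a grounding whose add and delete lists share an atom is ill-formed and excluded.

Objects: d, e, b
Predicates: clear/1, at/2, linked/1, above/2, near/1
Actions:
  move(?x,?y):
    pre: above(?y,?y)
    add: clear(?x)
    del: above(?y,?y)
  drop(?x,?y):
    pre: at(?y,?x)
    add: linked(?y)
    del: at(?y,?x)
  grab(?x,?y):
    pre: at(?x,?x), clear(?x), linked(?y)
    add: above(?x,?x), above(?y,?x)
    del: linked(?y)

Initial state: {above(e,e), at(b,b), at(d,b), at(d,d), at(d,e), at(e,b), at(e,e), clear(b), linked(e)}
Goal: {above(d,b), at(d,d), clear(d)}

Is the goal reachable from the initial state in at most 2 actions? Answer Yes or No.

No

1. move(d,e)  →  {at(b,b), at(d,b), at(d,d), at(d,e), at(e,b), at(e,e), clear(b), clear(d), linked(e)}
2. drop(e,d)  →  {at(b,b), at(d,b), at(d,d), at(e,b), at(e,e), clear(b), clear(d), linked(d), linked(e)}
3. grab(b,d)  →  {above(b,b), above(d,b), at(b,b), at(d,b), at(d,d), at(e,b), at(e,e), clear(b), clear(d), linked(e)}
optimal plan length = 3; 3 > 2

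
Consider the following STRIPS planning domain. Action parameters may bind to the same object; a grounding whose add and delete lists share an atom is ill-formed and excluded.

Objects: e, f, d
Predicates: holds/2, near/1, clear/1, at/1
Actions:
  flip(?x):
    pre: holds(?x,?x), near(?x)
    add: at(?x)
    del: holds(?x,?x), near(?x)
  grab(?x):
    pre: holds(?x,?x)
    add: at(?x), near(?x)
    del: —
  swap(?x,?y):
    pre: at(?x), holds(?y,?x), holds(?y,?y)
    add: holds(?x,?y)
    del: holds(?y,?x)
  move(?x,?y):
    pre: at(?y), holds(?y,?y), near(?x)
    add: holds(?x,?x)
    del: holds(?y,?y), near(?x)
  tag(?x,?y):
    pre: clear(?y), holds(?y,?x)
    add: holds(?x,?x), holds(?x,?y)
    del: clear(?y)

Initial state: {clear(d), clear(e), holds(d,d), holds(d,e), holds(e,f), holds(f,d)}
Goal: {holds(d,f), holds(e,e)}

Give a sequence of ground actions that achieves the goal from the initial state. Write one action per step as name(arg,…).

grab(d); tag(e,d); tag(f,e); swap(d,f)

1. grab(d)  →  {at(d), clear(d), clear(e), holds(d,d), holds(d,e), holds(e,f), holds(f,d), near(d)}
2. tag(e,d)  →  {at(d), clear(e), holds(d,d), holds(d,e), holds(e,d), holds(e,e), holds(e,f), holds(f,d), near(d)}
3. tag(f,e)  →  {at(d), holds(d,d), holds(d,e), holds(e,d), holds(e,e), holds(e,f), holds(f,d), holds(f,e), holds(f,f), near(d)}
4. swap(d,f)  →  {at(d), holds(d,d), holds(d,e), holds(d,f), holds(e,d), holds(e,e), holds(e,f), holds(f,e), holds(f,f), near(d)}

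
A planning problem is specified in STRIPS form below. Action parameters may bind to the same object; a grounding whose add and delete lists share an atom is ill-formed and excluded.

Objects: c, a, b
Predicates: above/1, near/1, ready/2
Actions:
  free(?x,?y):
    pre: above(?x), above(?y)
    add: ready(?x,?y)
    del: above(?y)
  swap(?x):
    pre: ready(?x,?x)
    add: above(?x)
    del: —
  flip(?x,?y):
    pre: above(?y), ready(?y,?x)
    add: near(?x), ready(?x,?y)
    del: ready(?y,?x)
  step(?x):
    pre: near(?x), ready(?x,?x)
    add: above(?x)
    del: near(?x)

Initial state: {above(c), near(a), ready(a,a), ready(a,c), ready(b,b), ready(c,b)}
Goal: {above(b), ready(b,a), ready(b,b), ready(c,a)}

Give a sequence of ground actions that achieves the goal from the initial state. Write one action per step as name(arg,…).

1. swap(a)  →  {above(a), above(c), near(a), ready(a,a), ready(a,c), ready(b,b), ready(c,b)}
2. swap(b)  →  {above(a), above(b), above(c), near(a), ready(a,a), ready(a,c), ready(b,b), ready(c,b)}
3. flip(c,a)  →  {above(a), above(b), above(c), near(a), near(c), ready(a,a), ready(b,b), ready(c,a), ready(c,b)}
4. free(b,a)  →  {above(b), above(c), near(a), near(c), ready(a,a), ready(b,a), ready(b,b), ready(c,a), ready(c,b)}

swap(a); swap(b); flip(c,a); free(b,a)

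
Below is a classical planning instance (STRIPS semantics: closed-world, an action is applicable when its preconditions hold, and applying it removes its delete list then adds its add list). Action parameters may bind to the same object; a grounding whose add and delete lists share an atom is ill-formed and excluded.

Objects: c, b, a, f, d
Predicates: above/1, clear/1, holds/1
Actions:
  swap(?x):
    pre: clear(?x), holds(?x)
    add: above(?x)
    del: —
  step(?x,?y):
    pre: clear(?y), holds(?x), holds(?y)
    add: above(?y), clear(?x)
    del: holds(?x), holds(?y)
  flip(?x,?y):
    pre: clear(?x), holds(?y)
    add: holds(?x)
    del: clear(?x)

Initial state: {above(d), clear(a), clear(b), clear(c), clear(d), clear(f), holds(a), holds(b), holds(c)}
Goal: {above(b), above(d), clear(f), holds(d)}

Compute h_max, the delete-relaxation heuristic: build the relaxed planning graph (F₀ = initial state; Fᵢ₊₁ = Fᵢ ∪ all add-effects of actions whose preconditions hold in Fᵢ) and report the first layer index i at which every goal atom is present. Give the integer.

1

F0 = init (9 atoms)
F1 = F0 ∪ {above(a), above(b), above(c), holds(d), holds(f)}  (14 atoms)
goal ⊆ F1  ⇒  h_max = 1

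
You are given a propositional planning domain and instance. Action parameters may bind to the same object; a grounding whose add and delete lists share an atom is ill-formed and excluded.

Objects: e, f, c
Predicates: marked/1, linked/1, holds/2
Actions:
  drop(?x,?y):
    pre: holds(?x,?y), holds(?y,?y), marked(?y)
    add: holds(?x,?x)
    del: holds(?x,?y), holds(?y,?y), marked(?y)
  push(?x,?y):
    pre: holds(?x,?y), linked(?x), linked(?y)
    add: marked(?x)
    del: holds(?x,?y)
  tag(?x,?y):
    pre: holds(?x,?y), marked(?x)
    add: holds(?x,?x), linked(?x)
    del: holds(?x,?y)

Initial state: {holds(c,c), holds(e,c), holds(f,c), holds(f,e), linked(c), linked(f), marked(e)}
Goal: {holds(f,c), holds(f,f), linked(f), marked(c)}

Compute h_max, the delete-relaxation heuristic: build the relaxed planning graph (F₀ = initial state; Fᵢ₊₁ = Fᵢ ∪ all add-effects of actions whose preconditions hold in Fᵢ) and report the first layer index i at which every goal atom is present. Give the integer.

F0 = init (7 atoms)
F1 = F0 ∪ {holds(e,e), linked(e), marked(c), marked(f)}  (11 atoms)
F2 = F1 ∪ {holds(f,f)}  (12 atoms)
goal ⊆ F2  ⇒  h_max = 2

2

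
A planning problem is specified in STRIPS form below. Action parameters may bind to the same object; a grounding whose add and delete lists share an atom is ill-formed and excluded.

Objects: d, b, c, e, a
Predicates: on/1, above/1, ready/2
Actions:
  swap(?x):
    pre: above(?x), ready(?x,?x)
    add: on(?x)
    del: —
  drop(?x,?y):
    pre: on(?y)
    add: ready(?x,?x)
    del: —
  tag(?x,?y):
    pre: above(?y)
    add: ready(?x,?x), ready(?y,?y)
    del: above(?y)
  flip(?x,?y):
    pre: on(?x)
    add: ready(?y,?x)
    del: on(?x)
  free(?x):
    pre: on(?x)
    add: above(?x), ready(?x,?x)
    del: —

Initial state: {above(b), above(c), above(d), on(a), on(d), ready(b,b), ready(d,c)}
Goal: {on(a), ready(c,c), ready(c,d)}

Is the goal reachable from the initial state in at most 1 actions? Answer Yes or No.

1. drop(c,d)  →  {above(b), above(c), above(d), on(a), on(d), ready(b,b), ready(c,c), ready(d,c)}
2. flip(d,c)  →  {above(b), above(c), above(d), on(a), ready(b,b), ready(c,c), ready(c,d), ready(d,c)}
optimal plan length = 2; 2 > 1

No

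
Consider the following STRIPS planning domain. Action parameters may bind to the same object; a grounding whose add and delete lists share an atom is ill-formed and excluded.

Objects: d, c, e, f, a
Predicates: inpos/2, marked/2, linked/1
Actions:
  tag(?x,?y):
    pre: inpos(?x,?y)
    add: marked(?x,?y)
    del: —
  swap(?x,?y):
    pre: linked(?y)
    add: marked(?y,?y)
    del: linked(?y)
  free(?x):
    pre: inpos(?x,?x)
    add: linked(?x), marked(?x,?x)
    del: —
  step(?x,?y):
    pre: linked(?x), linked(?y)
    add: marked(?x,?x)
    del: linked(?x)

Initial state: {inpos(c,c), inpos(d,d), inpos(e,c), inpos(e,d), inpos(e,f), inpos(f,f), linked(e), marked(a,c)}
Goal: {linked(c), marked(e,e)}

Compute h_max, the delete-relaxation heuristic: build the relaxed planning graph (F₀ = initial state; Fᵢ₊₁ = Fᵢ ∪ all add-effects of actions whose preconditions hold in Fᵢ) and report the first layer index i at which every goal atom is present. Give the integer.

1

F0 = init (8 atoms)
F1 = F0 ∪ {linked(c), linked(d), linked(f), marked(c,c), marked(d,d), marked(e,c), marked(e,d), marked(e,e), marked(e,f), marked(f,f)}  (18 atoms)
goal ⊆ F1  ⇒  h_max = 1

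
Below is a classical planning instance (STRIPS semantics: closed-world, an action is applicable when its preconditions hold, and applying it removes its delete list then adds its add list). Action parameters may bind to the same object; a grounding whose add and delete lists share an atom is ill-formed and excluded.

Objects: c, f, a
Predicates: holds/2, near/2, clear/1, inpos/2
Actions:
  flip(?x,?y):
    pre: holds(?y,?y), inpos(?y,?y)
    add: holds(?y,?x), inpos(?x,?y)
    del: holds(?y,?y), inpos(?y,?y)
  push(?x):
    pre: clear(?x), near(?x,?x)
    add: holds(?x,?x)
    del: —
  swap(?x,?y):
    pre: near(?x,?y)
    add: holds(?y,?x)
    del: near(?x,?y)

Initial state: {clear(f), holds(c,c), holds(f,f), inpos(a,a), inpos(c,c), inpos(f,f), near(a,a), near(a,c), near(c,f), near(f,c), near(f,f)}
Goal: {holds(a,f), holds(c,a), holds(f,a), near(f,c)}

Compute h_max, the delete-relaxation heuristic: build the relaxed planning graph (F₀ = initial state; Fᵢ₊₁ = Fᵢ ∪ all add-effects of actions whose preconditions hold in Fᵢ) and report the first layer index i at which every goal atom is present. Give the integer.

F0 = init (11 atoms)
F1 = F0 ∪ {holds(a,a), holds(c,a), holds(c,f), holds(f,a), holds(f,c), inpos(a,c), inpos(a,f), inpos(c,f), inpos(f,c)}  (20 atoms)
F2 = F1 ∪ {holds(a,c), holds(a,f), inpos(c,a), inpos(f,a)}  (24 atoms)
goal ⊆ F2  ⇒  h_max = 2

2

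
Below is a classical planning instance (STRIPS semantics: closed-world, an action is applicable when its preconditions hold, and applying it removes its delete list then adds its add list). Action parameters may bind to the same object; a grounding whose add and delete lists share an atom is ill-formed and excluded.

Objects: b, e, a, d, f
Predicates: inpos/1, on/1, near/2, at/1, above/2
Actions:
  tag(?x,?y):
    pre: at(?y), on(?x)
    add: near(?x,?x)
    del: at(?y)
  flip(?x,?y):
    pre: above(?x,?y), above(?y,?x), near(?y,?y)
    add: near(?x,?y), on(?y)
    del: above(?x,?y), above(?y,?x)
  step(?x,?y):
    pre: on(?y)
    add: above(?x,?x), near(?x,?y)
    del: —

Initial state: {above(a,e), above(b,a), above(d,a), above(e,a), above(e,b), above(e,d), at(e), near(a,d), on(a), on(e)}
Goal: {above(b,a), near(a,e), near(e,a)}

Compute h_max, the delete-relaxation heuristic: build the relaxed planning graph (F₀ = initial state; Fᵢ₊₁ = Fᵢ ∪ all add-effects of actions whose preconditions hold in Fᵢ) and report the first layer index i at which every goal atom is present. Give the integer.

1

F0 = init (10 atoms)
F1 = F0 ∪ {above(a,a), above(b,b), above(d,d), above(e,e), above(f,f), near(a,a), near(a,e), near(b,a), near(b,e), near(d,a), near(d,e), near(e,a), near(e,e), near(f,a), near(f,e)}  (25 atoms)
goal ⊆ F1  ⇒  h_max = 1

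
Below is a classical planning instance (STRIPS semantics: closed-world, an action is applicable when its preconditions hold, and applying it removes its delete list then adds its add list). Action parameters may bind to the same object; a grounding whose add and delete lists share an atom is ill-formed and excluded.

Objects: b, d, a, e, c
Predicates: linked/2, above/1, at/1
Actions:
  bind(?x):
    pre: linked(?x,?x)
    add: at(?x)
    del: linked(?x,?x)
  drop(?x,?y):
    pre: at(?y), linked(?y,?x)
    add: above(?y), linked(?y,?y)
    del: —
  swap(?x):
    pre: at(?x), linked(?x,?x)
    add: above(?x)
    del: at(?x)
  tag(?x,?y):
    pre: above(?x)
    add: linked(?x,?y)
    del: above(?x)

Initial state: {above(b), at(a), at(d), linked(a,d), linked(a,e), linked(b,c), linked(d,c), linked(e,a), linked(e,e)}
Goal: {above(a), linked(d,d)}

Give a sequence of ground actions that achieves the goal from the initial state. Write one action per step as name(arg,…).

1. drop(d,a)  →  {above(a), above(b), at(a), at(d), linked(a,a), linked(a,d), linked(a,e), linked(b,c), linked(d,c), linked(e,a), linked(e,e)}
2. drop(c,d)  →  {above(a), above(b), above(d), at(a), at(d), linked(a,a), linked(a,d), linked(a,e), linked(b,c), linked(d,c), linked(d,d), linked(e,a), linked(e,e)}

drop(d,a); drop(c,d)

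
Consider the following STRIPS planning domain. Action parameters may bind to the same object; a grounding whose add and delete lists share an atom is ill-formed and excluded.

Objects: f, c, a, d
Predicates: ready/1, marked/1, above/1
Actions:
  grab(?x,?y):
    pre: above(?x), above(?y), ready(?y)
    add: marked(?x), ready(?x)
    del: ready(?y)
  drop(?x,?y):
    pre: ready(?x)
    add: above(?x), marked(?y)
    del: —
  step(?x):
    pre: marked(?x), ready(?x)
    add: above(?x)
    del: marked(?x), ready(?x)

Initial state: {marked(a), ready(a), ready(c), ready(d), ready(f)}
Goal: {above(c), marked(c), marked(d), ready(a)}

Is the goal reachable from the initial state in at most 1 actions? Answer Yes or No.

No

1. drop(f,c)  →  {above(f), marked(a), marked(c), ready(a), ready(c), ready(d), ready(f)}
2. drop(c,d)  →  {above(c), above(f), marked(a), marked(c), marked(d), ready(a), ready(c), ready(d), ready(f)}
optimal plan length = 2; 2 > 1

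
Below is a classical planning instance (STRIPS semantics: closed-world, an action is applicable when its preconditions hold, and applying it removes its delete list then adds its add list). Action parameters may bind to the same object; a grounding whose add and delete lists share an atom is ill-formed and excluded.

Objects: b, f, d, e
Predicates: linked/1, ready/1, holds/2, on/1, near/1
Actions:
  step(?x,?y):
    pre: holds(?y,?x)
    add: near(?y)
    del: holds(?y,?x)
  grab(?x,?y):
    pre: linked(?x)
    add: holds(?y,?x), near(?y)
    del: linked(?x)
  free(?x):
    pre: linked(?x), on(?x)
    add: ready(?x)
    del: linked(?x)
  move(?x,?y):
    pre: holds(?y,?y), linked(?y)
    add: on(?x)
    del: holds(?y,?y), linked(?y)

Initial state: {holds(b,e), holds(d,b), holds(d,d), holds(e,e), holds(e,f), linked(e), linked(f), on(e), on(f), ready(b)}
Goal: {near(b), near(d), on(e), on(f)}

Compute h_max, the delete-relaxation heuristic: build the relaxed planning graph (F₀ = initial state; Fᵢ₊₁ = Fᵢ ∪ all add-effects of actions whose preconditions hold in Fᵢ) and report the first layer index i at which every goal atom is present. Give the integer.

1

F0 = init (10 atoms)
F1 = F0 ∪ {holds(b,f), holds(d,e), holds(d,f), holds(f,e), holds(f,f), near(b), near(d), near(e), near(f), on(b), on(d), ready(e), ready(f)}  (23 atoms)
goal ⊆ F1  ⇒  h_max = 1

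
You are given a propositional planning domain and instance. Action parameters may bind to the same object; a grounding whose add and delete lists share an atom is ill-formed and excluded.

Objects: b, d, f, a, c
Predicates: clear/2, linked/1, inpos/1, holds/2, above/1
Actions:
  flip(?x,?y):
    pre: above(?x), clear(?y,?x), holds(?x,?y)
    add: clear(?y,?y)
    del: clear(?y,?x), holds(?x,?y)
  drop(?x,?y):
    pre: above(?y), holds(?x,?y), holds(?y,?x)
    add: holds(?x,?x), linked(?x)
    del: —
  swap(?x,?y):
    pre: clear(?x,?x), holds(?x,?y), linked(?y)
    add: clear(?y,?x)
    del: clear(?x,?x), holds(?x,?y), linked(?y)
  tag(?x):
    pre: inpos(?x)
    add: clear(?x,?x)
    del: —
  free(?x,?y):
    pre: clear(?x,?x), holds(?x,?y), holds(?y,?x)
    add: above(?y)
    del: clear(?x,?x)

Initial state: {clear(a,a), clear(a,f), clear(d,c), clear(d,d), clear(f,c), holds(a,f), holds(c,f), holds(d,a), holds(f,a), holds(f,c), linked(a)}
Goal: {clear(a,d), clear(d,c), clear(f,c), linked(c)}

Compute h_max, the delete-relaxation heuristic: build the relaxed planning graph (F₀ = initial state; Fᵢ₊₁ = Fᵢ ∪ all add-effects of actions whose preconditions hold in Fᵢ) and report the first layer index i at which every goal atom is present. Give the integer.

F0 = init (11 atoms)
F1 = F0 ∪ {above(f), clear(a,d)}  (13 atoms)
F2 = F1 ∪ {holds(a,a), holds(c,c), linked(c)}  (16 atoms)
goal ⊆ F2  ⇒  h_max = 2

2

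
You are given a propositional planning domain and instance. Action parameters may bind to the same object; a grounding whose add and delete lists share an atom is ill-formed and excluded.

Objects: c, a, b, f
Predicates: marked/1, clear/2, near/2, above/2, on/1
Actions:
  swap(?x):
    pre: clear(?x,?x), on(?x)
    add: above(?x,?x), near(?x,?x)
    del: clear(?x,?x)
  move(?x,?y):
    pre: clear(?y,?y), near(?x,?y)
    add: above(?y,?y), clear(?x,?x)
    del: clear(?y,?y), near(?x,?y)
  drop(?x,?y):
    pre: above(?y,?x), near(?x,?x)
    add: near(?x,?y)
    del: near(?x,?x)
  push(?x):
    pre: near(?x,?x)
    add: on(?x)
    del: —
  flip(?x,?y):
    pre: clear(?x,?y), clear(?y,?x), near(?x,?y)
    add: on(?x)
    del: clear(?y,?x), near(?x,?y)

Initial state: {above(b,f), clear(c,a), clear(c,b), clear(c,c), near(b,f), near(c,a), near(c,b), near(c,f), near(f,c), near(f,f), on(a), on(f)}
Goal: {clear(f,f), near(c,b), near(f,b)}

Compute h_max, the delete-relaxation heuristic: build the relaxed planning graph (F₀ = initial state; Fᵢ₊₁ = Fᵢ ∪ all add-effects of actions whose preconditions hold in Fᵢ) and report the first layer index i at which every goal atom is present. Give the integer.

1

F0 = init (12 atoms)
F1 = F0 ∪ {above(c,c), clear(f,f), near(f,b)}  (15 atoms)
goal ⊆ F1  ⇒  h_max = 1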